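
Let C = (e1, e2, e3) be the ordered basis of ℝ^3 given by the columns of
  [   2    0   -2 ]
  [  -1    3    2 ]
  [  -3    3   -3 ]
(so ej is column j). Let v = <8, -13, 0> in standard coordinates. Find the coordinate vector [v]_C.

<1, -2, -3>

We seek scalars with c_1 e1 + ... + c_3 e3 = v; equivalently solve M c = v where the columns of M are e1, ..., e3.
Row-reducing the augmented matrix [M | v] gives c = (1, -2, -3).
Check: e1 - 2e2 - 3e3 = <8, -13, 0>.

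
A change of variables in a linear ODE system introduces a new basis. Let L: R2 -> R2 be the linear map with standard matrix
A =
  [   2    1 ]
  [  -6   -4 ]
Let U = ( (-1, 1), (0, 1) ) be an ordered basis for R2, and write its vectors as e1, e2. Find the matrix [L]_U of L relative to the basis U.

With P the matrix whose columns are e1, e2, [L]_U = P^(-1) A P.
Column by column: L(e1) = A e1 = (-1, 2); its U-coordinates (1, 1) give column 1.
Continuing for each basis vector yields [L]_U = [[1, -1], [1, -3]].

[[1, -1], [1, -3]]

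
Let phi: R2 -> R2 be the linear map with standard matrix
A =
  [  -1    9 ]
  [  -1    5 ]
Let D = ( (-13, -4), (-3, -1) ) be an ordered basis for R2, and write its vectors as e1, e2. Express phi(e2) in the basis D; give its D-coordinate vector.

(0, 2)

Column 2 of [phi]_D is the D-coordinate vector of phi(e2).
In standard coordinates phi(e2) = A e2 = (-6, -2).
Converting to D: (-6, -2) = 0·e1 + 2e2, so the coordinate vector is (0, 2).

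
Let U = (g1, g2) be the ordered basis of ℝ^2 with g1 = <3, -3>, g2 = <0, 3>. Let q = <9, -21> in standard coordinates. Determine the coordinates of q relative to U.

<3, -4>

We seek scalars with c_1 g1 + c_2 g2 = q; equivalently solve M c = q where the columns of M are g1, g2.
System: 3c_1 + 0c_2 = 9, -3c_1 + 3c_2 = -21; solving gives c_1 = 3, c_2 = -4.
Check: 3g1 - 4g2 = <9, -21>.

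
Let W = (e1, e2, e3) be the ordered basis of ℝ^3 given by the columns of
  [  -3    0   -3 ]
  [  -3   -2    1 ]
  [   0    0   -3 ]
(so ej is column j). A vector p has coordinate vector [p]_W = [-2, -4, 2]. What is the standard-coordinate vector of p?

[0, 16, -6]

The coordinates say p = -2e1 - 4e2 + 2e3; adding the scaled basis vectors gives [0, 16, -6].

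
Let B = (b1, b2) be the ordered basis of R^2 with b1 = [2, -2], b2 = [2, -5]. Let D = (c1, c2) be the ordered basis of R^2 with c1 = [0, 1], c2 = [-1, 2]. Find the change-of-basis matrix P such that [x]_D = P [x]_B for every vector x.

Take x = bj: its B-coordinates are the j-th standard unit vector, so P e_j — column j of P — equals [bj]_D.
b1 = 2c1 - 2c2, giving column 1 = [2, -2]; repeating for each j gives P = [[2, -1], [-2, -2]].

[[2, -1], [-2, -2]]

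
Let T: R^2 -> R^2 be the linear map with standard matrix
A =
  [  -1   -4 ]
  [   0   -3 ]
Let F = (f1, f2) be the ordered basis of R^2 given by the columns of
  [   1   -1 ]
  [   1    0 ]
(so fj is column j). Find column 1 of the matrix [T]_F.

Column 1 of [T]_F is the F-coordinate vector of T(f1).
In standard coordinates T(f1) = A f1 = [-5, -3].
Converting to F: [-5, -3] = -3f1 + 2f2, so the coordinate vector is [-3, 2].

[-3, 2]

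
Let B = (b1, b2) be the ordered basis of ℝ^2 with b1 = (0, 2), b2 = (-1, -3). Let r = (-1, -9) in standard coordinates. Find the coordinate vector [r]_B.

[r]_B is the unique c with M c = r, where M has columns b1, b2.
System: 0c_1 - c_2 = -1, 2c_1 - 3c_2 = -9; solving gives c_1 = -3, c_2 = 1.
Check: -3b1 + b2 = (-1, -9).

(-3, 1)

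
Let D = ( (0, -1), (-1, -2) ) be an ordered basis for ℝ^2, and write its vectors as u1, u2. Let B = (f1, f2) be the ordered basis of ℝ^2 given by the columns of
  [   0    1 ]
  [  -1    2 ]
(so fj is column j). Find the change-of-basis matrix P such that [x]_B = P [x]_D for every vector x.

[[1, 0], [0, -1]]

Column j of P is [uj]_B, since P maps D-coordinates to B-coordinates.
Expressing u1 in B: u1 = f1 + 0·f2, so column 1 of P is (1, 0).
Doing the same for each uj gives P = [[1, 0], [0, -1]].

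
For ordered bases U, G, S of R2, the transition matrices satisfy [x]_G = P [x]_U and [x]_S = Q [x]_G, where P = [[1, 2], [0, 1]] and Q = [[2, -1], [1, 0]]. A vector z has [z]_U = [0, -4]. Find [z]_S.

Apply P to get G-coordinates [-8, -4], then Q to get S-coordinates.
The result is [z]_S = [-12, -8].

[-12, -8]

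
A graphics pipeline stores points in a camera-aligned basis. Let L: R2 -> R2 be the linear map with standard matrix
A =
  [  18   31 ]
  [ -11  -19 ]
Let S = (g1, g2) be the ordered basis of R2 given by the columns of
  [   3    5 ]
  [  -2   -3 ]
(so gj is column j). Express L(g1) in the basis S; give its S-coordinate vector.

[-1, -1]

Compute L(g1) = A g1 = [-8, 5] in standard coordinates.
Then write this in S-coordinates: solve for y in y_1 g1 + y_2 g2 = [-8, 5].
This gives y = [-1, -1], which is column 1 of [L]_S.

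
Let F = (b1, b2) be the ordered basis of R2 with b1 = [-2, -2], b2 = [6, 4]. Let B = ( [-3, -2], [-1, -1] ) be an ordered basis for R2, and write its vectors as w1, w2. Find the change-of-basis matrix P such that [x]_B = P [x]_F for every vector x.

[[0, -2], [2, 0]]

Let M have columns bj and N have columns wj. Then for every x, N [x]_B = x = M [x]_F, so P = N^(-1) M.
Since det N = 1, N^(-1) has integer entries; multiplying gives P = [[0, -2], [2, 0]].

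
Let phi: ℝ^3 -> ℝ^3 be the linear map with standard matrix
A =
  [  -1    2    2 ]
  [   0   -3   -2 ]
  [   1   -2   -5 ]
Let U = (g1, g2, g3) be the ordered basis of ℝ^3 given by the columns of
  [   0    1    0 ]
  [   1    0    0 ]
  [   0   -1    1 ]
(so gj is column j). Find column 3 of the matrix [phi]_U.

[-2, 2, -3]

Compute phi(g3) = A g3 = [2, -2, -5] in standard coordinates.
Then write this in U-coordinates: solve for y in y_1 g1 + ... + y_3 g3 = [2, -2, -5].
This gives y = [-2, 2, -3], which is column 3 of [phi]_U.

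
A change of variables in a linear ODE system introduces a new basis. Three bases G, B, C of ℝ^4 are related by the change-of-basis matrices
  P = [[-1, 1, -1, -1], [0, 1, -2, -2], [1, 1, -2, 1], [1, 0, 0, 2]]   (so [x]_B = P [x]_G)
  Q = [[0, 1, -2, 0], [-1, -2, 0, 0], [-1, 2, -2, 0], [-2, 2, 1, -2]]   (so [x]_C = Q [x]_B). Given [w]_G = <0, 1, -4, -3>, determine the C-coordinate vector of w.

Composing the changes, [w]_C = Q P [w]_G.
Q P = [[-2, -1, 2, -4], [1, -3, 5, 5], [-1, -1, 1, -5], [1, 1, -4, -5]]; applying this to <0, 1, -4, -3> gives <3, -38, 10, 32>.

<3, -38, 10, 32>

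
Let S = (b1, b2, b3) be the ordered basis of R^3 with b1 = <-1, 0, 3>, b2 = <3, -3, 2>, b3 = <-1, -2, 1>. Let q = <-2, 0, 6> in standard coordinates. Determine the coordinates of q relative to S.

We seek scalars with c_1 b1 + ... + c_3 b3 = q; equivalently solve M c = q where the columns of M are b1, ..., b3.
Gaussian elimination on [M | q] yields c = (2, 0, 0).
Check: 2b1 + 0·b2 + 0·b3 = <-2, 0, 6>.

<2, 0, 0>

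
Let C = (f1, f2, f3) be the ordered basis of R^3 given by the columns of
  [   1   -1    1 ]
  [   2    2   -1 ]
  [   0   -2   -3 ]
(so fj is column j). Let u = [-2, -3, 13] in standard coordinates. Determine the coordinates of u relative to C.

[-1, -2, -3]

[u]_C is the unique c with M c = u, where M has columns f1, ..., f3.
Solving this 3x3 system gives c = (-1, -2, -3).
Check: -f1 - 2f2 - 3f3 = [-2, -3, 13].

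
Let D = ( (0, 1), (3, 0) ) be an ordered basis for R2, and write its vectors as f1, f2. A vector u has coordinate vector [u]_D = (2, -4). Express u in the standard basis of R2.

By definition u = 2f1 - 4f2.
Summing componentwise gives (-12, 2).

(-12, 2)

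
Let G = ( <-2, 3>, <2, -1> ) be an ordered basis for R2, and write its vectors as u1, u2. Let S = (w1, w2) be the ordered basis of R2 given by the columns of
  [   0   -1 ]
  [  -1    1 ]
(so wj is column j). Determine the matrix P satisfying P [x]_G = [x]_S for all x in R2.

Let M have columns uj and N have columns wj. Then for every x, N [x]_S = x = M [x]_G, so P = N^(-1) M.
Since det N = -1, N^(-1) has integer entries; multiplying gives P = [[-1, -1], [2, -2]].

[[-1, -1], [2, -2]]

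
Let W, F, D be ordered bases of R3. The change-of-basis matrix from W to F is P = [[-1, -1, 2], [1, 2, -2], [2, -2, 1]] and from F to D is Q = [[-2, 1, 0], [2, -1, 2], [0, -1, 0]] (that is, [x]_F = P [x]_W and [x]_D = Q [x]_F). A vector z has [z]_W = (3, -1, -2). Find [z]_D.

(17, -5, -5)

Apply P to get F-coordinates (-6, 5, 6), then Q to get D-coordinates.
The result is [z]_D = (17, -5, -5).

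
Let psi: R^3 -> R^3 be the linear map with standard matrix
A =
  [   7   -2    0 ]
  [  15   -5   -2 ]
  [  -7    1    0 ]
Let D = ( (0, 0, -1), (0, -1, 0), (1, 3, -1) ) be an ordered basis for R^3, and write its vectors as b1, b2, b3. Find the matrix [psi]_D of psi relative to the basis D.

With P the matrix whose columns are b1, ..., b3, [psi]_D = P^(-1) A P.
Column by column: psi(b1) = A b1 = (0, 2, 0); its D-coordinates (0, -2, 0) give column 1.
Continuing for each basis vector yields [psi]_D = [[0, -1, 3], [-2, 1, 1], [0, 2, 1]].

[[0, -1, 3], [-2, 1, 1], [0, 2, 1]]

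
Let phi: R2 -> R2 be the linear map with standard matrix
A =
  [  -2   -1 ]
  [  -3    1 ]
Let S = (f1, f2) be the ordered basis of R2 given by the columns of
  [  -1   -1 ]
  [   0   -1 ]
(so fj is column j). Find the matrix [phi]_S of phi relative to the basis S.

The j-th column of [phi]_S is [phi(fj)]_S.
phi(f1) = A f1 = (2, 3) = f1 - 3f2, so column 1 is (1, -3).
Repeating for f2 and assembling the columns gives [[1, -1], [-3, -2]].

[[1, -1], [-3, -2]]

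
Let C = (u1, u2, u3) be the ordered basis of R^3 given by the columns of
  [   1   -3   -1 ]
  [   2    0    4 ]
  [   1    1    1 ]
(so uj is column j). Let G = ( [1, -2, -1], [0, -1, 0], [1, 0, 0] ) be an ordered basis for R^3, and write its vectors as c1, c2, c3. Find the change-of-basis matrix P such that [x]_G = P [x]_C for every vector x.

Column j of P is [uj]_G, since P maps C-coordinates to G-coordinates.
Expressing u1 in G: u1 = -c1 + 0·c2 + 2c3, so column 1 of P is [-1, 0, 2].
Doing the same for each uj gives P = [[-1, -1, -1], [0, 2, -2], [2, -2, 0]].

[[-1, -1, -1], [0, 2, -2], [2, -2, 0]]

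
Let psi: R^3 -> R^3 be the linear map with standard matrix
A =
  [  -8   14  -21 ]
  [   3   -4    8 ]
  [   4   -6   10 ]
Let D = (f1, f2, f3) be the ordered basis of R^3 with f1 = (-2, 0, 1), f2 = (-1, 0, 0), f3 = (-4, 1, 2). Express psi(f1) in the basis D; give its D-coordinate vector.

(-2, 1, 2)

Compute psi(f1) = A f1 = (-5, 2, 2) in standard coordinates.
Then write this in D-coordinates: solve for y in y_1 f1 + ... + y_3 f3 = (-5, 2, 2).
This gives y = (-2, 1, 2), which is column 1 of [psi]_D.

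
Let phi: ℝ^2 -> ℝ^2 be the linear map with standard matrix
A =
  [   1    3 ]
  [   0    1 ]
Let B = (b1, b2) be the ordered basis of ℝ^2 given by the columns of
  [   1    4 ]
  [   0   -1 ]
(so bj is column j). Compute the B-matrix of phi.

The j-th column of [phi]_B is [phi(bj)]_B.
phi(b1) = A b1 = (1, 0) = b1 + 0·b2, so column 1 is (1, 0).
Repeating for b2 and assembling the columns gives [[1, -3], [0, 1]].

[[1, -3], [0, 1]]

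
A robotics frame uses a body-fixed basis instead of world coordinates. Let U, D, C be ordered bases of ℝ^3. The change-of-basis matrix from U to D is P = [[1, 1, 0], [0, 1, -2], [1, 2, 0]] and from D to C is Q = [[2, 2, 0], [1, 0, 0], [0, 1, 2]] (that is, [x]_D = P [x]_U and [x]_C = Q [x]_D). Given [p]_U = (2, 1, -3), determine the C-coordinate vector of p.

Apply P to get D-coordinates (3, 7, 4), then Q to get C-coordinates.
The result is [p]_C = (20, 3, 15).

(20, 3, 15)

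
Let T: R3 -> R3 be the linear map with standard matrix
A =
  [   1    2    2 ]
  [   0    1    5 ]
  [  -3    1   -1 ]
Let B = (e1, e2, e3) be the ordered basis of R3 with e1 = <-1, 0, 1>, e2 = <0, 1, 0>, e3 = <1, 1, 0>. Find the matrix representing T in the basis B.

Let P have columns e1, ..., e3. Then [T]_B = P^(-1) A P.
Here det P = -1, so P^(-1) is integer; computing A P first and then P^(-1)(A P) gives [[2, 1, -2], [2, -2, 0], [3, 3, 1]].

[[2, 1, -2], [2, -2, 0], [3, 3, 1]]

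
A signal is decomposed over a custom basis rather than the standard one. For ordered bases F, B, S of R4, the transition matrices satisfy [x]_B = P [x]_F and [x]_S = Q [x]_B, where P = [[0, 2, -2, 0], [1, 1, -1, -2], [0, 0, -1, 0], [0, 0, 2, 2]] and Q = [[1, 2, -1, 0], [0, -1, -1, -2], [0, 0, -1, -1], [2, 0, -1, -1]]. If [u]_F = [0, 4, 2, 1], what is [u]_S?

Apply P to get B-coordinates [4, 0, -2, 6], then Q to get S-coordinates.
The result is [u]_S = [6, -10, -4, 4].

[6, -10, -4, 4]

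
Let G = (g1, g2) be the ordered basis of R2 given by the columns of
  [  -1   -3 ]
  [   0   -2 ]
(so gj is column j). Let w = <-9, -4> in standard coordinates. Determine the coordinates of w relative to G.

<3, 2>

[w]_G is the unique c with M c = w, where M has columns g1, g2.
System: -c_1 - 3c_2 = -9, 0c_1 - 2c_2 = -4; solving gives c_1 = 3, c_2 = 2.
Check: 3g1 + 2g2 = <-9, -4>.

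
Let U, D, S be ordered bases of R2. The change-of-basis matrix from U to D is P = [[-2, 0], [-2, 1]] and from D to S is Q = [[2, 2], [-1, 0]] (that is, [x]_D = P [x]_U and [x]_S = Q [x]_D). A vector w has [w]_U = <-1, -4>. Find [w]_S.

Composing the changes, [w]_S = Q P [w]_U.
Q P = [[-8, 2], [2, 0]]; applying this to <-1, -4> gives <0, -2>.

<0, -2>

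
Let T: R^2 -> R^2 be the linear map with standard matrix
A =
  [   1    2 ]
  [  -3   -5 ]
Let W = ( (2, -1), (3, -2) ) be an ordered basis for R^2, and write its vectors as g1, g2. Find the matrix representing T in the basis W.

[[-3, 1], [2, -1]]

Let P have columns g1, g2. Then [T]_W = P^(-1) A P.
Here det P = -1, so P^(-1) is integer; computing A P first and then P^(-1)(A P) gives [[-3, 1], [2, -1]].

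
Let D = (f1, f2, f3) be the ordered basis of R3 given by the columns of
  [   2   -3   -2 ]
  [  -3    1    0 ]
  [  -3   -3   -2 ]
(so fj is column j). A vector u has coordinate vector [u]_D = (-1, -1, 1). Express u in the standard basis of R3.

(-1, 2, 4)

The coordinates say u = -f1 - f2 + f3; adding the scaled basis vectors gives (-1, 2, 4).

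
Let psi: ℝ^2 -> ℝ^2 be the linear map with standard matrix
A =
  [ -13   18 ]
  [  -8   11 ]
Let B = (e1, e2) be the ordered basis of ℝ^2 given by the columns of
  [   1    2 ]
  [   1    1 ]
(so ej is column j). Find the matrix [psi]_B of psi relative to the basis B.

[[1, -2], [2, -3]]

The j-th column of [psi]_B is [psi(ej)]_B.
psi(e1) = A e1 = <5, 3> = e1 + 2e2, so column 1 is <1, 2>.
Repeating for e2 and assembling the columns gives [[1, -2], [2, -3]].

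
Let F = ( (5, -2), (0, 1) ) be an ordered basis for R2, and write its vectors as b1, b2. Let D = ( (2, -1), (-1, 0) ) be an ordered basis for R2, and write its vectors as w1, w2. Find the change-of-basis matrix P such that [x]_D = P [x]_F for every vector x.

Column j of P is [bj]_D, since P maps F-coordinates to D-coordinates.
Expressing b1 in D: b1 = 2w1 - w2, so column 1 of P is (2, -1).
Doing the same for each bj gives P = [[2, -1], [-1, -2]].

[[2, -1], [-1, -2]]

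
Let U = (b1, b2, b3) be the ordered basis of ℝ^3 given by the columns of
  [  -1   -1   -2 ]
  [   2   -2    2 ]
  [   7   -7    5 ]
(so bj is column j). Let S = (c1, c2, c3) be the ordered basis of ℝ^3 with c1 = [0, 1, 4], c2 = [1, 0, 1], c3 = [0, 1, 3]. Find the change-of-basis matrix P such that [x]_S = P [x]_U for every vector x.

[[2, 0, 1], [-1, -1, -2], [0, -2, 1]]

Take x = bj: its U-coordinates are the j-th standard unit vector, so P e_j — column j of P — equals [bj]_S.
b1 = 2c1 - c2 + 0·c3, giving column 1 = [2, -1, 0]; repeating for each j gives P = [[2, 0, 1], [-1, -1, -2], [0, -2, 1]].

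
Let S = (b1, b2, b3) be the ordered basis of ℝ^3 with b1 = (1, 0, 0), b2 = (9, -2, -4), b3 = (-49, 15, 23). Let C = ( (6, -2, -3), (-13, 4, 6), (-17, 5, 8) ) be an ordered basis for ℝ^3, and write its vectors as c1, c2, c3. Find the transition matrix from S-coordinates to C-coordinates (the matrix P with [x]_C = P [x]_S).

Let M have columns bj and N have columns cj. Then for every x, N [x]_C = x = M [x]_S, so P = N^(-1) M.
Since det N = -1, N^(-1) has integer entries; multiplying gives P = [[-2, -2, -1], [-1, 1, 2], [0, -2, 1]].

[[-2, -2, -1], [-1, 1, 2], [0, -2, 1]]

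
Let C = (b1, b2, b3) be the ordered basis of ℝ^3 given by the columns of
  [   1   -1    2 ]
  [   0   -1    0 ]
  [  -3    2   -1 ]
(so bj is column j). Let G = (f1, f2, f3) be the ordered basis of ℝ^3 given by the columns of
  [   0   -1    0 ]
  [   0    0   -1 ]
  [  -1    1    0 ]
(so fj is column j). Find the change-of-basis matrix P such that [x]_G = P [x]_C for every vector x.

Let M have columns bj and N have columns fj. Then for every x, N [x]_G = x = M [x]_C, so P = N^(-1) M.
Since det N = -1, N^(-1) has integer entries; multiplying gives P = [[2, -1, -1], [-1, 1, -2], [0, 1, 0]].

[[2, -1, -1], [-1, 1, -2], [0, 1, 0]]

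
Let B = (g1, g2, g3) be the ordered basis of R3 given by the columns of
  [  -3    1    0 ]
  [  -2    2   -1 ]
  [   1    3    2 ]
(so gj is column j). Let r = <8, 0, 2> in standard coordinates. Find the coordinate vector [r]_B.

Write r = c_1 g1 + ... + c_3 g3 and solve for the c_i.
Solving this 3x3 system gives c = (-3, -1, 4).
Check: -3g1 - g2 + 4g3 = <8, 0, 2>.

<-3, -1, 4>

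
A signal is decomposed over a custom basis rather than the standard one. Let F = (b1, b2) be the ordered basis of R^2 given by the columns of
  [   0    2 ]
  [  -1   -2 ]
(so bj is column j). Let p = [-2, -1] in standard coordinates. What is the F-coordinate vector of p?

Write p = c_1 b1 + c_2 b2 and solve for the c_i.
System: 0c_1 + 2c_2 = -2, -c_1 - 2c_2 = -1; solving gives c_1 = 3, c_2 = -1.
Check: 3b1 - b2 = [-2, -1].

[3, -1]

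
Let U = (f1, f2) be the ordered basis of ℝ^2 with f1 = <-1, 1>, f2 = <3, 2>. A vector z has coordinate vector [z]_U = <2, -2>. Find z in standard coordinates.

z = M [z]_U, where M has columns f1, f2.
Carrying out the matrix-vector product, z = <-8, -2>.

<-8, -2>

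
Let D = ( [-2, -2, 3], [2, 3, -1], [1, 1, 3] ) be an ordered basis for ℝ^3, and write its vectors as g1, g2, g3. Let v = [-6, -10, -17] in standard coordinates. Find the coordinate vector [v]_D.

[-3, -4, -4]

Write v = c_1 g1 + ... + c_3 g3 and solve for the c_i.
Gaussian elimination on [M | v] yields c = (-3, -4, -4).
Check: -3g1 - 4g2 - 4g3 = [-6, -10, -17].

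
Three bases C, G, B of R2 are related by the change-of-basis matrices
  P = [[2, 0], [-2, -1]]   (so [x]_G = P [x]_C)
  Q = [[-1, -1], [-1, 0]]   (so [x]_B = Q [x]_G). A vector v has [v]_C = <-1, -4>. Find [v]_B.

<-4, 2>

Apply P to get G-coordinates <-2, 6>, then Q to get B-coordinates.
The result is [v]_B = <-4, 2>.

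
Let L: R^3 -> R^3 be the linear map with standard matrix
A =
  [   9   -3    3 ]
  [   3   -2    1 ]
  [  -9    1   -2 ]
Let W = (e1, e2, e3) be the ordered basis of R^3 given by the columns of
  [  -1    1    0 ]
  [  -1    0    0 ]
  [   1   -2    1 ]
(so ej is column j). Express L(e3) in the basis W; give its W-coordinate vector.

Column 3 of [L]_W is the W-coordinate vector of L(e3).
In standard coordinates L(e3) = A e3 = (3, 1, -2).
Converting to W: (3, 1, -2) = -e1 + 2e2 + 3e3, so the coordinate vector is (-1, 2, 3).

(-1, 2, 3)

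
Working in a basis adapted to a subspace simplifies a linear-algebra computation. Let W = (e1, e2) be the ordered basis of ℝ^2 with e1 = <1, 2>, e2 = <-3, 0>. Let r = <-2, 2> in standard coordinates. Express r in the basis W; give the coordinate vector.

<1, 1>

[r]_W is the unique c with M c = r, where M has columns e1, e2.
System: c_1 - 3c_2 = -2, 2c_1 + 0c_2 = 2; solving gives c_1 = 1, c_2 = 1.
Check: e1 + e2 = <-2, 2>.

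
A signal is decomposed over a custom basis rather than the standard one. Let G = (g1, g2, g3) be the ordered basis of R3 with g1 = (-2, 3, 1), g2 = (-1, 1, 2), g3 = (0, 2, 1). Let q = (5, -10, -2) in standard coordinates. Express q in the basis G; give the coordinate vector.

Write q = c_1 g1 + ... + c_3 g3 and solve for the c_i.
Row-reducing the augmented matrix [M | q] gives c = (-3, 1, -1).
Check: -3g1 + g2 - g3 = (5, -10, -2).

(-3, 1, -1)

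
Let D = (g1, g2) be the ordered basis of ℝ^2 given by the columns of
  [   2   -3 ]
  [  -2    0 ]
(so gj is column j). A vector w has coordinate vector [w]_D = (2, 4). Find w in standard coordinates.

(-8, -4)

By definition w = 2g1 + 4g2.
Summing componentwise gives (-8, -4).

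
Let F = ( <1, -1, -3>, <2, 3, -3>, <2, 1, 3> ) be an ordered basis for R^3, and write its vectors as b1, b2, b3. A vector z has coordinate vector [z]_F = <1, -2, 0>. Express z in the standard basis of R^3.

<-3, -7, 3>

The coordinates say z = b1 - 2b2 + 0·b3; adding the scaled basis vectors gives <-3, -7, 3>.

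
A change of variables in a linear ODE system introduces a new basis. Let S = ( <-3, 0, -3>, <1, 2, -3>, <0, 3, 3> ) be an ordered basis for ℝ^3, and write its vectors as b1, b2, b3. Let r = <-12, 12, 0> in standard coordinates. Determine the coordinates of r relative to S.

[r]_S is the unique c with M c = r, where M has columns b1, ..., b3.
Gaussian elimination on [M | r] yields c = (4, 0, 4).
Check: 4b1 + 0·b2 + 4b3 = <-12, 12, 0>.

<4, 0, 4>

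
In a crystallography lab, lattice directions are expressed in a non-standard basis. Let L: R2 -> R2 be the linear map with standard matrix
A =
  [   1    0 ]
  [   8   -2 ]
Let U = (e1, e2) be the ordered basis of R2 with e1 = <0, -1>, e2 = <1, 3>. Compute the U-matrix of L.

With P the matrix whose columns are e1, e2, [L]_U = P^(-1) A P.
Column by column: L(e1) = A e1 = <0, 2>; its U-coordinates <-2, 0> give column 1.
Continuing for each basis vector yields [L]_U = [[-2, 1], [0, 1]].

[[-2, 1], [0, 1]]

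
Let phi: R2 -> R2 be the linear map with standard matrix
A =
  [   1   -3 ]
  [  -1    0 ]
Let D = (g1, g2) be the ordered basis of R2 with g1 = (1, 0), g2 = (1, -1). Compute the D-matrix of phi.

The j-th column of [phi]_D is [phi(gj)]_D.
phi(g1) = A g1 = (1, -1) = 0·g1 + g2, so column 1 is (0, 1).
Repeating for g2 and assembling the columns gives [[0, 3], [1, 1]].

[[0, 3], [1, 1]]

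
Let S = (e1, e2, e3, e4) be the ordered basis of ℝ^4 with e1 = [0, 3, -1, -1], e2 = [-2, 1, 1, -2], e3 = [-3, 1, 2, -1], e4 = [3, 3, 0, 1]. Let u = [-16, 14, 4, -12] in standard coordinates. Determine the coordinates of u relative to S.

[4, 2, 3, -1]

We seek scalars with c_1 e1 + ... + c_4 e4 = u; equivalently solve M c = u where the columns of M are e1, ..., e4.
Solving this 4x4 system gives c = (4, 2, 3, -1).
Check: 4e1 + 2e2 + 3e3 - e4 = [-16, 14, 4, -12].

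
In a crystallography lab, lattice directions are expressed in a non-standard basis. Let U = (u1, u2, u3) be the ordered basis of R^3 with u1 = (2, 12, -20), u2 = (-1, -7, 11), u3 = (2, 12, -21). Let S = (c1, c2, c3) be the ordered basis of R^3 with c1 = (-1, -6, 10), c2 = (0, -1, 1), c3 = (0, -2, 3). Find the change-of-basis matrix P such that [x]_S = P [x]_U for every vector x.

Take x = uj: its U-coordinates are the j-th standard unit vector, so P e_j — column j of P — equals [uj]_S.
u1 = -2c1 + 0·c2 + 0·c3, giving column 1 = (-2, 0, 0); repeating for each j gives P = [[-2, 1, -2], [0, 1, 2], [0, 0, -1]].

[[-2, 1, -2], [0, 1, 2], [0, 0, -1]]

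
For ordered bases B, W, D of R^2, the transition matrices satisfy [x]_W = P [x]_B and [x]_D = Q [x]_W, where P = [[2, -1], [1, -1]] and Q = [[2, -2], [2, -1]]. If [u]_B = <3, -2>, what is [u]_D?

<6, 11>

Composing the changes, [u]_D = Q P [u]_B.
Q P = [[2, 0], [3, -1]]; applying this to <3, -2> gives <6, 11>.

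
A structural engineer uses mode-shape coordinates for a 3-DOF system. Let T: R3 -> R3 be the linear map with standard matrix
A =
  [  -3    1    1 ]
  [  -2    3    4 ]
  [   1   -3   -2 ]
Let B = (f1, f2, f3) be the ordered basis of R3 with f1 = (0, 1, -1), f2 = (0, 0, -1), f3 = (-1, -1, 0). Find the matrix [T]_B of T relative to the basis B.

[[-1, -3, -3], [2, 1, 1], [0, 1, -2]]

Let P have columns f1, ..., f3. Then [T]_B = P^(-1) A P.
Here det P = 1, so P^(-1) is integer; computing A P first and then P^(-1)(A P) gives [[-1, -3, -3], [2, 1, 1], [0, 1, -2]].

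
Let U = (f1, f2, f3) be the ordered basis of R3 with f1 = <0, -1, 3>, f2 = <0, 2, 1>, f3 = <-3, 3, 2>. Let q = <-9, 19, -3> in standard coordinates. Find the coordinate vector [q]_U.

<-4, 3, 3>

[q]_U is the unique c with M c = q, where M has columns f1, ..., f3.
Solving this 3x3 system gives c = (-4, 3, 3).
Check: -4f1 + 3f2 + 3f3 = <-9, 19, -3>.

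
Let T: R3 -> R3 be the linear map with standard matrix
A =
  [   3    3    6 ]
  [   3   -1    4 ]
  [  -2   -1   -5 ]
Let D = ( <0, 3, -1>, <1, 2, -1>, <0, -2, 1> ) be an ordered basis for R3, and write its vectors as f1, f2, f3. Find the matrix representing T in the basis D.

With P the matrix whose columns are f1, ..., f3, [T]_D = P^(-1) A P.
Column by column: T(f1) = A f1 = <3, -7, 2>; its D-coordinates <-3, 3, 2> give column 1.
Continuing for each basis vector yields [T]_D = [[-3, -1, 0], [3, 3, 0], [2, 3, -3]].

[[-3, -1, 0], [3, 3, 0], [2, 3, -3]]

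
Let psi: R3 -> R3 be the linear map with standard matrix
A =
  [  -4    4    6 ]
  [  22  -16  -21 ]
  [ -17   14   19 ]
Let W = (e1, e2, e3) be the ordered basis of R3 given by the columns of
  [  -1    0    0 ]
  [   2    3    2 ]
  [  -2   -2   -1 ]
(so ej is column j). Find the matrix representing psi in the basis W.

With P the matrix whose columns are e1, ..., e3, [psi]_W = P^(-1) A P.
Column by column: psi(e1) = A e1 = (0, -12, 7); its W-coordinates (0, -2, -3) give column 1.
Continuing for each basis vector yields [psi]_W = [[0, 0, -2], [-2, -2, -3], [-3, 0, 1]].

[[0, 0, -2], [-2, -2, -3], [-3, 0, 1]]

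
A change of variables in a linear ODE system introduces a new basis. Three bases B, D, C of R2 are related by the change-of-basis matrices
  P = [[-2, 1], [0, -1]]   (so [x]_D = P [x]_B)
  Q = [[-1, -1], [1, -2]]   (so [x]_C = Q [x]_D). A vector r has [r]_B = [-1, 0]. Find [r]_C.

[-2, 2]

Composing the changes, [r]_C = Q P [r]_B.
Q P = [[2, 0], [-2, 3]]; applying this to [-1, 0] gives [-2, 2].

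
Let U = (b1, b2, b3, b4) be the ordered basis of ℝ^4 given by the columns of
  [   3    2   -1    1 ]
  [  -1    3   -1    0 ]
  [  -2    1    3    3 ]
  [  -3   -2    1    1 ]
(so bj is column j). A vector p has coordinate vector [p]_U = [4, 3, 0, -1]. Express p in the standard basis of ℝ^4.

[17, 5, -8, -19]

The coordinates say p = 4b1 + 3b2 + 0·b3 - b4; adding the scaled basis vectors gives [17, 5, -8, -19].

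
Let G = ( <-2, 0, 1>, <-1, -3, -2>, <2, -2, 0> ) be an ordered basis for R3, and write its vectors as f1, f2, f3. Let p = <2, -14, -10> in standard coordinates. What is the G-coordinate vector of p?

[p]_G is the unique c with M c = p, where M has columns f1, ..., f3.
Solving this 3x3 system gives c = (-2, 4, 1).
Check: -2f1 + 4f2 + f3 = <2, -14, -10>.

<-2, 4, 1>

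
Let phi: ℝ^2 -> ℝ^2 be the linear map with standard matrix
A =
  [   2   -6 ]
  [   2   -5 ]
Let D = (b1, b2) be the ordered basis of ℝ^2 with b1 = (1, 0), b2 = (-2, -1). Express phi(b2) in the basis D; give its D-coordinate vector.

Column 2 of [phi]_D is the D-coordinate vector of phi(b2).
In standard coordinates phi(b2) = A b2 = (2, 1).
Converting to D: (2, 1) = 0·b1 - b2, so the coordinate vector is (0, -1).

(0, -1)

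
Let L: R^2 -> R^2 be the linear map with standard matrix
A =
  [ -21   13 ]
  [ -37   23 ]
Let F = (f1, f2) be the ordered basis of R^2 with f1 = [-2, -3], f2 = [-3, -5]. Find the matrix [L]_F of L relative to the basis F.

[[0, -2], [-1, 2]]

The j-th column of [L]_F is [L(fj)]_F.
L(f1) = A f1 = [3, 5] = 0·f1 - f2, so column 1 is [0, -1].
Repeating for f2 and assembling the columns gives [[0, -2], [-1, 2]].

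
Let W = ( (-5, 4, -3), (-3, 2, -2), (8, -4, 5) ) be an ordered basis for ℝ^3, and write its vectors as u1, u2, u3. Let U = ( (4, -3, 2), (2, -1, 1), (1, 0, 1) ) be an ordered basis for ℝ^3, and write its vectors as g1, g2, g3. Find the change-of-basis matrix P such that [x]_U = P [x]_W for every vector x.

Let M have columns uj and N have columns gj. Then for every x, N [x]_U = x = M [x]_W, so P = N^(-1) M.
Since det N = 1, N^(-1) has integer entries; multiplying gives P = [[-2, -1, 1], [2, 1, 1], [-1, -1, 2]].

[[-2, -1, 1], [2, 1, 1], [-1, -1, 2]]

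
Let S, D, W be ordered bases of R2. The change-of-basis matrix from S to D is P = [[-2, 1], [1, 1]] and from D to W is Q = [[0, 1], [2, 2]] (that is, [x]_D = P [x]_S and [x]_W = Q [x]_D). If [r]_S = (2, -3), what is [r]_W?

(-1, -16)

First [r]_D = P [r]_S = (-7, -1).
Then [r]_W = Q [r]_D = (-1, -16).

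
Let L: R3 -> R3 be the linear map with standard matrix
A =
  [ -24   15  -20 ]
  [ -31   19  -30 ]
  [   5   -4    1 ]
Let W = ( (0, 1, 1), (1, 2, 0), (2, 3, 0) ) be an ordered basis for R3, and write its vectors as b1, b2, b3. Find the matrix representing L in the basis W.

[[-3, -3, -2], [-1, 2, 3], [-2, 2, -3]]

Let P have columns b1, ..., b3. Then [L]_W = P^(-1) A P.
Here det P = -1, so P^(-1) is integer; computing A P first and then P^(-1)(A P) gives [[-3, -3, -2], [-1, 2, 3], [-2, 2, -3]].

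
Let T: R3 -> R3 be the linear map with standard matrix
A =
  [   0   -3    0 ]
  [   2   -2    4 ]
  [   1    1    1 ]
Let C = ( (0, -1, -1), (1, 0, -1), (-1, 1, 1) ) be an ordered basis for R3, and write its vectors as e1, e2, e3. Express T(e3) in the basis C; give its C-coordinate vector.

(2, -1, 2)

Compute T(e3) = A e3 = (-3, 0, 1) in standard coordinates.
Then write this in C-coordinates: solve for y in y_1 e1 + ... + y_3 e3 = (-3, 0, 1).
This gives y = (2, -1, 2), which is column 3 of [T]_C.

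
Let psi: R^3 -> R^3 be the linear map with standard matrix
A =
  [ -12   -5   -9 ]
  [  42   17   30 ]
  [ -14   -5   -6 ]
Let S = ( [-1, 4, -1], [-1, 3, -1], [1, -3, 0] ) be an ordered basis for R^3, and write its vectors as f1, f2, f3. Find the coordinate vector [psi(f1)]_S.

[-1, 1, 1]

Column 1 of [psi]_S is the S-coordinate vector of psi(f1).
In standard coordinates psi(f1) = A f1 = [1, -4, 0].
Converting to S: [1, -4, 0] = -f1 + f2 + f3, so the coordinate vector is [-1, 1, 1].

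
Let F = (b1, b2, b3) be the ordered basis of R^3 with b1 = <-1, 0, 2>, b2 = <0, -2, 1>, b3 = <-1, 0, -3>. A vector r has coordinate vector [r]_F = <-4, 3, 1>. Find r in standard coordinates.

The coordinates say r = -4b1 + 3b2 + b3; adding the scaled basis vectors gives <3, -6, -8>.

<3, -6, -8>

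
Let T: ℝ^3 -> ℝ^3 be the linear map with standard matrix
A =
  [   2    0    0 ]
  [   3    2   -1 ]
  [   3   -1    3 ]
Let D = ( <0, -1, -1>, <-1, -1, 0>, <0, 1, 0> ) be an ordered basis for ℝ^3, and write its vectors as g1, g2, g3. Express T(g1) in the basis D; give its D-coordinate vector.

Compute T(g1) = A g1 = <0, -1, -2> in standard coordinates.
Then write this in D-coordinates: solve for y in y_1 g1 + ... + y_3 g3 = <0, -1, -2>.
This gives y = <2, 0, 1>, which is column 1 of [T]_D.

<2, 0, 1>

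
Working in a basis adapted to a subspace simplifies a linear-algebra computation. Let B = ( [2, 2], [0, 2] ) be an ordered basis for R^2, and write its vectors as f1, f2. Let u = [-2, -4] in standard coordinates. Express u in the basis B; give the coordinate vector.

[-1, -1]

[u]_B is the unique c with M c = u, where M has columns f1, f2.
System: 2c_1 + 0c_2 = -2, 2c_1 + 2c_2 = -4; solving gives c_1 = -1, c_2 = -1.
Check: -f1 - f2 = [-2, -4].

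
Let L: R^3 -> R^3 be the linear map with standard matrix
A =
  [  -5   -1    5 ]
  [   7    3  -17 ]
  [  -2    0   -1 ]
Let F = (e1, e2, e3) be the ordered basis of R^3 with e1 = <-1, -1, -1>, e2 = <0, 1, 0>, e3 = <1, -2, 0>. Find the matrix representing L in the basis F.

[[-3, 0, 2], [0, 1, 1], [-2, -1, -1]]

With P the matrix whose columns are e1, ..., e3, [L]_F = P^(-1) A P.
Column by column: L(e1) = A e1 = <1, 7, 3>; its F-coordinates <-3, 0, -2> give column 1.
Continuing for each basis vector yields [L]_F = [[-3, 0, 2], [0, 1, 1], [-2, -1, -1]].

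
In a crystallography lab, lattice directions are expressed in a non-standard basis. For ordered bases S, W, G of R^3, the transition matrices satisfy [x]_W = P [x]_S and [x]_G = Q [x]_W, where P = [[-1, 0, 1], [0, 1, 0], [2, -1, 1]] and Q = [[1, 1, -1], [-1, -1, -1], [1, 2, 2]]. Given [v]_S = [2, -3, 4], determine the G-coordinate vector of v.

First [v]_W = P [v]_S = [2, -3, 11].
Then [v]_G = Q [v]_W = [-12, -10, 18].

[-12, -10, 18]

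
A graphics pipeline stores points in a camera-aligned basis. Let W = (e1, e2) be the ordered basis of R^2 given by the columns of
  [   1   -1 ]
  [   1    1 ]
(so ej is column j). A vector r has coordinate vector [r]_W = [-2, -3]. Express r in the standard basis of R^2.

By definition r = -2e1 - 3e2.
Summing componentwise gives [1, -5].

[1, -5]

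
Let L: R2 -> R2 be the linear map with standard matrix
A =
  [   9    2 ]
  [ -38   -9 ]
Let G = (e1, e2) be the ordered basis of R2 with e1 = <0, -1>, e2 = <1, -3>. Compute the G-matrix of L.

With P the matrix whose columns are e1, e2, [L]_G = P^(-1) A P.
Column by column: L(e1) = A e1 = <-2, 9>; its G-coordinates <-3, -2> give column 1.
Continuing for each basis vector yields [L]_G = [[-3, 2], [-2, 3]].

[[-3, 2], [-2, 3]]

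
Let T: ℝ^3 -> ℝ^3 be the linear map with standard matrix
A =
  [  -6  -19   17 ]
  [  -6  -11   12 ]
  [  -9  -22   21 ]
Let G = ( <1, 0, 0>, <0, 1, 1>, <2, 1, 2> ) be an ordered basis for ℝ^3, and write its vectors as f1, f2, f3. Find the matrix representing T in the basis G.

With P the matrix whose columns are f1, ..., f3, [T]_G = P^(-1) A P.
Column by column: T(f1) = A f1 = <-6, -6, -9>; its G-coordinates <0, -3, -3> give column 1.
Continuing for each basis vector yields [T]_G = [[0, 2, 1], [-3, 3, 0], [-3, -2, 1]].

[[0, 2, 1], [-3, 3, 0], [-3, -2, 1]]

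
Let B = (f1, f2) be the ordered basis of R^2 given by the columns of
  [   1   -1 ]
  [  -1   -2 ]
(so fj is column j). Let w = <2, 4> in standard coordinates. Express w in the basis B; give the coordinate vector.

<0, -2>

We seek scalars with c_1 f1 + c_2 f2 = w; equivalently solve M c = w where the columns of M are f1, f2.
System: c_1 - c_2 = 2, -c_1 - 2c_2 = 4; solving gives c_1 = 0, c_2 = -2.
Check: 0·f1 - 2f2 = <2, 4>.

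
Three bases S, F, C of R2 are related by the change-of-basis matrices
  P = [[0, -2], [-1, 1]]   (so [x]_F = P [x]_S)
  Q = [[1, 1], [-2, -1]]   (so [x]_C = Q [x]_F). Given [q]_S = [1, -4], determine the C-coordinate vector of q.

Composing the changes, [q]_C = Q P [q]_S.
Q P = [[-1, -1], [1, 3]]; applying this to [1, -4] gives [3, -11].

[3, -11]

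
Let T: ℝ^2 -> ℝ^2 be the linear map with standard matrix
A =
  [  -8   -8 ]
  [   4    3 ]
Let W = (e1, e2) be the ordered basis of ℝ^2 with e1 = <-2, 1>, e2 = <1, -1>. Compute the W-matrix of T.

The j-th column of [T]_W is [T(ej)]_W.
T(e1) = A e1 = <8, -5> = -3e1 + 2e2, so column 1 is <-3, 2>.
Repeating for e2 and assembling the columns gives [[-3, -1], [2, -2]].

[[-3, -1], [2, -2]]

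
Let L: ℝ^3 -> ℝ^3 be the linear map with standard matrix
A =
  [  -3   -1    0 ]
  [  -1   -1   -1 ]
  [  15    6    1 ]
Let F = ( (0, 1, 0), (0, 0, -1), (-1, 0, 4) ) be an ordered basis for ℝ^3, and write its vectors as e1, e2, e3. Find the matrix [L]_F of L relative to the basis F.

Let P have columns e1, ..., e3. Then [L]_F = P^(-1) A P.
Here det P = 1, so P^(-1) is integer; computing A P first and then P^(-1)(A P) gives [[-1, 1, -3], [-2, 1, -1], [1, 0, -3]].

[[-1, 1, -3], [-2, 1, -1], [1, 0, -3]]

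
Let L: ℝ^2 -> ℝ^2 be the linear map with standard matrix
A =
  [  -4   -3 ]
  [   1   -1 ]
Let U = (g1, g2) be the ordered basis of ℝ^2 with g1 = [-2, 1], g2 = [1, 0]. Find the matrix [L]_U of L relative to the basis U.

The j-th column of [L]_U is [L(gj)]_U.
L(g1) = A g1 = [5, -3] = -3g1 - g2, so column 1 is [-3, -1].
Repeating for g2 and assembling the columns gives [[-3, 1], [-1, -2]].

[[-3, 1], [-1, -2]]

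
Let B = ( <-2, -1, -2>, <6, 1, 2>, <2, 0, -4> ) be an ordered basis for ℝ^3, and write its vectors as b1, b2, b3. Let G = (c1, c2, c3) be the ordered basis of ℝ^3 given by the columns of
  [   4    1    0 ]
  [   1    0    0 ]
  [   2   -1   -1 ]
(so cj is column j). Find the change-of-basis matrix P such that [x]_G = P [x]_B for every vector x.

Let M have columns bj and N have columns cj. Then for every x, N [x]_G = x = M [x]_B, so P = N^(-1) M.
Since det N = 1, N^(-1) has integer entries; multiplying gives P = [[-1, 1, 0], [2, 2, 2], [-2, -2, 2]].

[[-1, 1, 0], [2, 2, 2], [-2, -2, 2]]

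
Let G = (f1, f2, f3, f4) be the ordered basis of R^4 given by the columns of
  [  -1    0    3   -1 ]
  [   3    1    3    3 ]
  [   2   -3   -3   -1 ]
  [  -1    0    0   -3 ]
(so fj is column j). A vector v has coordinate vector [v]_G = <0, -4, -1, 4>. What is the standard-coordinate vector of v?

The coordinates say v = 0·f1 - 4f2 - f3 + 4f4; adding the scaled basis vectors gives <-7, 5, 11, -12>.

<-7, 5, 11, -12>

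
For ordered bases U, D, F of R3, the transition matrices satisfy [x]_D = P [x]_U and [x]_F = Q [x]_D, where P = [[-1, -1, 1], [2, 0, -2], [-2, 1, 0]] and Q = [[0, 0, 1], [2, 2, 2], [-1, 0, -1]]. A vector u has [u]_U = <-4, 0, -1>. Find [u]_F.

<8, 10, -11>

First [u]_D = P [u]_U = <3, -6, 8>.
Then [u]_F = Q [u]_D = <8, 10, -11>.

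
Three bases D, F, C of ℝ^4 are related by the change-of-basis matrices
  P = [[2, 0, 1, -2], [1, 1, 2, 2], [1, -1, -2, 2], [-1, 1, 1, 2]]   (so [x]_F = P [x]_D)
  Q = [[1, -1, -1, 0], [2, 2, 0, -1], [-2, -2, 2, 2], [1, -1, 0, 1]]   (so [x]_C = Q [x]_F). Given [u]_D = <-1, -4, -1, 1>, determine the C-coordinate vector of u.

Composing the changes, [u]_C = Q P [u]_D.
Q P = [[0, 0, 1, -6], [7, 1, 5, -2], [-6, -2, -8, 8], [0, 0, 0, -2]]; applying this to <-1, -4, -1, 1> gives <-7, -18, 30, -2>.

<-7, -18, 30, -2>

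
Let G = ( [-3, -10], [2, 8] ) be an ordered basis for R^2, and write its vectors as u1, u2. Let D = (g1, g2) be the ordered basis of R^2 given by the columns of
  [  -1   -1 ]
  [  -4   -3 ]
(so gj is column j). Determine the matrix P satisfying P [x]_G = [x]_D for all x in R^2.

[[1, -2], [2, 0]]

Let M have columns uj and N have columns gj. Then for every x, N [x]_D = x = M [x]_G, so P = N^(-1) M.
Since det N = -1, N^(-1) has integer entries; multiplying gives P = [[1, -2], [2, 0]].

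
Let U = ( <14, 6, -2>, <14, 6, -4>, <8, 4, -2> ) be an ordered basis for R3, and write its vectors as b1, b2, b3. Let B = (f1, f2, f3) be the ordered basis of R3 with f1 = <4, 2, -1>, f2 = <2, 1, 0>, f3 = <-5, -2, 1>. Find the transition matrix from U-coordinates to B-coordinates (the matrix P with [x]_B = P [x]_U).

Take x = bj: its U-coordinates are the j-th standard unit vector, so P e_j — column j of P — equals [bj]_B.
b1 = 0·f1 + 2f2 - 2f3, giving column 1 = <0, 2, -2>; repeating for each j gives P = [[0, 2, 2], [2, -2, 0], [-2, -2, 0]].

[[0, 2, 2], [2, -2, 0], [-2, -2, 0]]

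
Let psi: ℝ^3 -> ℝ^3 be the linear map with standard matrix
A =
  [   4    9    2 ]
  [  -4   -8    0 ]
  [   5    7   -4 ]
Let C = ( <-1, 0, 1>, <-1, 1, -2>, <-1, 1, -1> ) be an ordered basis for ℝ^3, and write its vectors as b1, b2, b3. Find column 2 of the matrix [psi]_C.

Column 2 of [psi]_C is the C-coordinate vector of psi(b2).
In standard coordinates psi(b2) = A b2 = <1, -4, 10>.
Converting to C: <1, -4, 10> = 3b1 - 3b2 - b3, so the coordinate vector is <3, -3, -1>.

<3, -3, -1>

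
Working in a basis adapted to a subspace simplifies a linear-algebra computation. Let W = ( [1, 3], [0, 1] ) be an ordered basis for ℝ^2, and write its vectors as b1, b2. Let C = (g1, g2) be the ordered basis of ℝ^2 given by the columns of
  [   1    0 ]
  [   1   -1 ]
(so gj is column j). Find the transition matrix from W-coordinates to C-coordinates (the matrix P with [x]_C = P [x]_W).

Column j of P is [bj]_C, since P maps W-coordinates to C-coordinates.
Expressing b1 in C: b1 = g1 - 2g2, so column 1 of P is [1, -2].
Doing the same for each bj gives P = [[1, 0], [-2, -1]].

[[1, 0], [-2, -1]]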